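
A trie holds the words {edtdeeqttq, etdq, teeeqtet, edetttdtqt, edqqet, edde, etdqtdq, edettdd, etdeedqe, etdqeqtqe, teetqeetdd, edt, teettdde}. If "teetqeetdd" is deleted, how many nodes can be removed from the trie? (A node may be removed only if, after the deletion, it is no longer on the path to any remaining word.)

A node on "teetqeetdd"'s path can go only if nothing else ends at it or branches off below it.
The suffix "qeetdd" (6 nodes) is used only by "teetqeetdd"; the node for "teet" still has the child "t", so pruning stops there.
Nodes removed: 6

6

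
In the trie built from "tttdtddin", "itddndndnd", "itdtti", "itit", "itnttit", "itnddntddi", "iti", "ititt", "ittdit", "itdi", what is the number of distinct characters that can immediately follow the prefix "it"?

Follow the path "it" to its node, then look at its outgoing edges.
Characters that immediately follow "it" among the stored strings: {d, i, n, t}.
That node has 4 child edges.

4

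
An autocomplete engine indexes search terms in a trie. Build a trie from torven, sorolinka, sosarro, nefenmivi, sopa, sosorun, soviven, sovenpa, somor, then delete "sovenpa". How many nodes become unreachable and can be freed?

After clearing the end-marker at "sovenpa", prune upward until reaching a node still needed by another word.
The suffix "enpa" (4 nodes) is used only by "sovenpa"; the node for "sov" still has the child "i", so pruning stops there.
Nodes removed: 4

4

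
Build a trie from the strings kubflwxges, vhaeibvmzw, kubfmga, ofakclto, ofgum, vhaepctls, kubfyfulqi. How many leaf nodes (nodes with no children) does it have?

7

Leaves are exactly the stored words that no other stored word extends.
Those words: "kubflwxges", "kubfmga", "kubfyfulqi", "ofakclto", "ofgum", "vhaeibvmzw", "vhaepctls"
Leaf count: 7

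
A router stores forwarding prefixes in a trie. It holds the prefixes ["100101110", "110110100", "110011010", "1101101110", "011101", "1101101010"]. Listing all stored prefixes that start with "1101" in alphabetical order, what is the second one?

Filter for "1101…" and sort: "110110100", "1101101010", "1101101110"
Position 2: 1101101010

1101101010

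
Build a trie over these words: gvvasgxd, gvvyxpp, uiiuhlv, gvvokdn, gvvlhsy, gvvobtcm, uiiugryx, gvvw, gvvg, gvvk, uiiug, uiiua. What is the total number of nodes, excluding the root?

39

Trace insertions, counting only characters that open a new branch:
  "gvvasgxd" → 8 new (g, v, v, a, s, g, x, d)
  "gvvyxpp" → prefix "gvv" already present; 4 new (y, x, p, p)
  "uiiuhlv" → 7 new (u, i, i, u, h, l, v)
  "gvvokdn" → prefix "gvv" already present; 4 new (o, k, d, n)
  "gvvlhsy" → prefix "gvv" already present; 4 new (l, h, s, y)
  "gvvobtcm" → prefix "gvvo" already present; 4 new (b, t, c, m)
  "uiiugryx" → prefix "uiiu" already present; 4 new (g, r, y, x)
  "gvvw" → prefix "gvv" already present; 1 new (w)
  "gvvg" → prefix "gvv" already present; 1 new (g)
  "gvvk" → prefix "gvv" already present; 1 new (k)
  "uiiug" → prefix "uiiug" already present; 0 new (none)
  "uiiua" → prefix "uiiu" already present; 1 new (a)
Total nodes = 8 + 4 + 7 + 4 + 4 + 4 + 4 + 1 + 1 + 1 + 0 + 1 = 39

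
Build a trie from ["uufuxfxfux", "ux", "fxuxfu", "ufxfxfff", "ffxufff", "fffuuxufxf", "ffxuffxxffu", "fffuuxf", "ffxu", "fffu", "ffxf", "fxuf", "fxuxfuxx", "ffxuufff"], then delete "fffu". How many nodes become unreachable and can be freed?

0

Walk "fffu" from the leaf back toward the root, removing each node that no remaining word uses.
Every node on "fffu" is still needed (e.g. by "fffuuxufxf"), so nothing is freed.
Nodes removed: 0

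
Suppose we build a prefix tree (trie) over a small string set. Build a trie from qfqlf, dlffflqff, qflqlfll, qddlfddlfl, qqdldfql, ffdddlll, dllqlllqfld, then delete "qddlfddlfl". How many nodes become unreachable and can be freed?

After clearing the end-marker at "qddlfddlfl", prune upward until reaching a node still needed by another word.
The suffix "ddlfddlfl" (9 nodes) is used only by "qddlfddlfl"; the node for "q" still has the child "f", so pruning stops there.
Nodes removed: 9

9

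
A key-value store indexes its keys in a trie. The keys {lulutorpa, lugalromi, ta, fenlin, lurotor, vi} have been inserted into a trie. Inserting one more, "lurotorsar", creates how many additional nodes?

The longest prefix of "lurotorsar" already in the trie is "lurotor" (length 7).
So 10 − 7 = 3 new nodes.

3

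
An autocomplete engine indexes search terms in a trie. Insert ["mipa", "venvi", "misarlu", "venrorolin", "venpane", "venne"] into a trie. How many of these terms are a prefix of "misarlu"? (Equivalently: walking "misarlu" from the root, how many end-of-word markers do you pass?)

Traverse "misarlu" character by character; count nodes along the way that are marked as word ends.
Prefixes of the query that are stored words: "misarlu"
Count: 1

1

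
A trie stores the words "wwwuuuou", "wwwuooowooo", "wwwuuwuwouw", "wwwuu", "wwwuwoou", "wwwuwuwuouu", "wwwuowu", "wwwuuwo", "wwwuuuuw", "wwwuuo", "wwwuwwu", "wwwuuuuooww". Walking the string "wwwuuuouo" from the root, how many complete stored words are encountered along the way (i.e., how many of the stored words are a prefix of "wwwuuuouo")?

Traverse "wwwuuuouo" character by character; count nodes along the way that are marked as word ends.
Prefixes of the query that are stored words: "wwwuu", "wwwuuuou"
Count: 2

2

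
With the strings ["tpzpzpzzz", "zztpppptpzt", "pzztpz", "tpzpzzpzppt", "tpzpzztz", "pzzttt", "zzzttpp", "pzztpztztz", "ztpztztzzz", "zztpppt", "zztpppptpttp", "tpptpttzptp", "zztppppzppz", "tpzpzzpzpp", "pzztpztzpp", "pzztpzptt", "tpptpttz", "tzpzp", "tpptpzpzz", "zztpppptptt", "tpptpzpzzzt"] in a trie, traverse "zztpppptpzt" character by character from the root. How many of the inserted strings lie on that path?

1

Walk "zztpppptpzt" from the root; an end-of-word marker is hit whenever a stored word is a prefix of "zztpppptpzt".
Prefixes of the query that are stored words: "zztpppptpzt"
Count: 1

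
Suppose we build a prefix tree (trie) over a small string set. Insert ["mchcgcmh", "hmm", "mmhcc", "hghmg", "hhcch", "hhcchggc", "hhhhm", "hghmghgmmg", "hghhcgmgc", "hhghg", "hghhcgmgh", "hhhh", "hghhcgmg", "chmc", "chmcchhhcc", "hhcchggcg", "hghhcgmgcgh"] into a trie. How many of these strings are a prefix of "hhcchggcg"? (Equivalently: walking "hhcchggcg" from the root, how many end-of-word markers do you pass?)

3

Check each prefix of "hhcchggcg" against the stored set — each match is an end-marker on the path.
Prefixes of the query that are stored words: "hhcch", "hhcchggc", "hhcchggcg"
Count: 3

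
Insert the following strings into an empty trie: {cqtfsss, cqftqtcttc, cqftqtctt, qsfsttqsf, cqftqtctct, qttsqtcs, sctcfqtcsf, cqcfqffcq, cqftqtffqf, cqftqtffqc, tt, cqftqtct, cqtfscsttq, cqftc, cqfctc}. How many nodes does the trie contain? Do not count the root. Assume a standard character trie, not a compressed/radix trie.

For each word, the new-node count is its length minus the longest prefix already in the trie:
  "cqtfsss" → 7 new (c, q, t, f, s, s, s)
  "cqftqtcttc" → prefix "cq" already present; 8 new (f, t, q, t, c, t, t, c)
  "cqftqtctt" → prefix "cqftqtctt" already present; 0 new (none)
  "qsfsttqsf" → 9 new (q, s, f, s, t, t, q, s, f)
  "cqftqtctct" → prefix "cqftqtct" already present; 2 new (c, t)
  "qttsqtcs" → prefix "q" already present; 7 new (t, t, s, q, t, c, s)
  "sctcfqtcsf" → 10 new (s, c, t, c, f, q, t, c, s, f)
  "cqcfqffcq" → prefix "cq" already present; 7 new (c, f, q, f, f, c, q)
  "cqftqtffqf" → prefix "cqftqt" already present; 4 new (f, f, q, f)
  "cqftqtffqc" → prefix "cqftqtffq" already present; 1 new (c)
  "tt" → 2 new (t, t)
  "cqftqtct" → prefix "cqftqtct" already present; 0 new (none)
  "cqtfscsttq" → prefix "cqtfs" already present; 5 new (c, s, t, t, q)
  "cqftc" → prefix "cqft" already present; 1 new (c)
  "cqfctc" → prefix "cqf" already present; 3 new (c, t, c)
Total nodes = 7 + 8 + 0 + 9 + 2 + 7 + 10 + 7 + 4 + 1 + 2 + 0 + 5 + 1 + 3 = 66

66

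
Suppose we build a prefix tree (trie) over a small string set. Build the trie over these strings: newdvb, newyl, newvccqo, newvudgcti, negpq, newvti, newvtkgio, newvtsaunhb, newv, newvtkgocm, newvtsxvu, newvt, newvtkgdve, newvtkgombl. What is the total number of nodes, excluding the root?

46

Trace insertions, counting only characters that open a new branch:
  "newdvb" → 6 new (n, e, w, d, v, b)
  "newyl" → prefix "new" already present; 2 new (y, l)
  "newvccqo" → prefix "new" already present; 5 new (v, c, c, q, o)
  "newvudgcti" → prefix "newv" already present; 6 new (u, d, g, c, t, i)
  "negpq" → prefix "ne" already present; 3 new (g, p, q)
  "newvti" → prefix "newv" already present; 2 new (t, i)
  "newvtkgio" → prefix "newvt" already present; 4 new (k, g, i, o)
  "newvtsaunhb" → prefix "newvt" already present; 6 new (s, a, u, n, h, b)
  "newv" → prefix "newv" already present; 0 new (none)
  "newvtkgocm" → prefix "newvtkg" already present; 3 new (o, c, m)
  "newvtsxvu" → prefix "newvts" already present; 3 new (x, v, u)
  "newvt" → prefix "newvt" already present; 0 new (none)
  "newvtkgdve" → prefix "newvtkg" already present; 3 new (d, v, e)
  "newvtkgombl" → prefix "newvtkgo" already present; 3 new (m, b, l)
Total nodes = 6 + 2 + 5 + 6 + 3 + 2 + 4 + 6 + 0 + 3 + 3 + 0 + 3 + 3 = 46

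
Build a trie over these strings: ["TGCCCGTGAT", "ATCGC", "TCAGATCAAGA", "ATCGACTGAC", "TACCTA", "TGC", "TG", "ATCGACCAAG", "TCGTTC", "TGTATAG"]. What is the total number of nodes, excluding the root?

Insert word by word; a character creates a node only if that edge doesn't already exist:
  "TGCCCGTGAT" → 10 new (T, G, C, C, C, G, T, G, A, T)
  "ATCGC" → 5 new (A, T, C, G, C)
  "TCAGATCAAGA" → prefix "T" already present; 10 new (C, A, G, A, T, C, A, A, G, A)
  "ATCGACTGAC" → prefix "ATCG" already present; 6 new (A, C, T, G, A, C)
  "TACCTA" → prefix "T" already present; 5 new (A, C, C, T, A)
  "TGC" → prefix "TGC" already present; 0 new (none)
  "TG" → prefix "TG" already present; 0 new (none)
  "ATCGACCAAG" → prefix "ATCGAC" already present; 4 new (C, A, A, G)
  "TCGTTC" → prefix "TC" already present; 4 new (G, T, T, C)
  "TGTATAG" → prefix "TG" already present; 5 new (T, A, T, A, G)
Total nodes = 10 + 5 + 10 + 6 + 5 + 0 + 0 + 4 + 4 + 5 = 49

49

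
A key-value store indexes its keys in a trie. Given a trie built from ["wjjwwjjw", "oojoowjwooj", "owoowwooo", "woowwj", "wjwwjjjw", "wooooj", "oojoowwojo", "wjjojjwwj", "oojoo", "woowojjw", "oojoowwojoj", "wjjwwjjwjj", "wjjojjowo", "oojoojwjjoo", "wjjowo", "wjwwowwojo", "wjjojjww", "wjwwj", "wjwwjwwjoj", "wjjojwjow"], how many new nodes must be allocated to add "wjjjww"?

3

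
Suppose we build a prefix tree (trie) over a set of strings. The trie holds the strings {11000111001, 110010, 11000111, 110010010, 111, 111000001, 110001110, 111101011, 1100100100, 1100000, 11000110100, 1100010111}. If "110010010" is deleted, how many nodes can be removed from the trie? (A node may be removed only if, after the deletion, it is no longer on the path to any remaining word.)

0

A node on "110010010"'s path can go only if nothing else ends at it or branches off below it.
Every node on "110010010" is still needed (e.g. by "1100100100"), so nothing is freed.
Nodes removed: 0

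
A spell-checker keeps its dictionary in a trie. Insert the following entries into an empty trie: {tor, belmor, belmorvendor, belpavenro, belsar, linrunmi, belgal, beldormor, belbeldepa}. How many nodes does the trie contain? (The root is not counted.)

Trace insertions, counting only characters that open a new branch:
  "tor" → 3 new (t, o, r)
  "belmor" → 6 new (b, e, l, m, o, r)
  "belmorvendor" → prefix "belmor" already present; 6 new (v, e, n, d, o, r)
  "belpavenro" → prefix "bel" already present; 7 new (p, a, v, e, n, r, o)
  "belsar" → prefix "bel" already present; 3 new (s, a, r)
  "linrunmi" → 8 new (l, i, n, r, u, n, m, i)
  "belgal" → prefix "bel" already present; 3 new (g, a, l)
  "beldormor" → prefix "bel" already present; 6 new (d, o, r, m, o, r)
  "belbeldepa" → prefix "bel" already present; 7 new (b, e, l, d, e, p, a)
Total nodes = 3 + 6 + 6 + 7 + 3 + 8 + 3 + 6 + 7 = 49

49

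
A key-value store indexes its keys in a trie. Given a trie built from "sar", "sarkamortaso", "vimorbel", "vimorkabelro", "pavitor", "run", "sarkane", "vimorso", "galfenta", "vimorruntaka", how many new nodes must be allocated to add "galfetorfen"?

Walking "galfetorfen" from the root, the first 5 characters ("galfe") follow existing edges; "t" is the first miss.
New nodes needed: |"galfetorfen"| − 5 = 11 − 5 = 6.

6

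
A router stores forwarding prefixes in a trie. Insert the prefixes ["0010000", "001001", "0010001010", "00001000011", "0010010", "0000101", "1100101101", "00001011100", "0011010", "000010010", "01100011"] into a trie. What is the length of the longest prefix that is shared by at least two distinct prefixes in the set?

7

The deepest shared node is where two words last agree before diverging.
"00001000011" and "000010010" agree on "0000100" (7 characters) before diverging; nothing deeper is shared.
Longest shared-prefix length: 7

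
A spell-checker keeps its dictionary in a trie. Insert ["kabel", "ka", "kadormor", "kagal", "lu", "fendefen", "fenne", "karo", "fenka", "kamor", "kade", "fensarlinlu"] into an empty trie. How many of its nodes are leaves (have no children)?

Leaves are exactly the stored words that no other stored word extends.
Those words: "fendefen", "fenka", "fenne", "fensarlinlu", "kabel", "kade", "kadormor", "kagal", "kamor", "karo", "lu"
Leaf count: 11

11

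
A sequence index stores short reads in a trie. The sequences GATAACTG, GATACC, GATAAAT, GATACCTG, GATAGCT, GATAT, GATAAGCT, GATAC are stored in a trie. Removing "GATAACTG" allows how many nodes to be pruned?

Walk "GATAACTG" from the leaf back toward the root, removing each node that no remaining word uses.
The suffix "CTG" (3 nodes) is used only by "GATAACTG"; the node for "GATAA" still has the child "A", so pruning stops there.
Nodes removed: 3

3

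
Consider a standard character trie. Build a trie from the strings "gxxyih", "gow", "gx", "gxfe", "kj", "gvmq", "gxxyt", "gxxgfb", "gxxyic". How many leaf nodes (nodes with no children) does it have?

8

A leaf is a node with no children — equivalently, the end of a word that is not a proper prefix of any other stored word.
Those words: "gow", "gvmq", "gxfe", "gxxgfb", "gxxyic", "gxxyih", "gxxyt", "kj"
Leaf count: 8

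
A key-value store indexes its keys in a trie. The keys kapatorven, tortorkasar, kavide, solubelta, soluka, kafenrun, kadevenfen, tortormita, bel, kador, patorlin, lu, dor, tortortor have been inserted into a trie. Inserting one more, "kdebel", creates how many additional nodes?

5

The longest prefix of "kdebel" already in the trie is "k" (length 1).
New nodes needed: |"kdebel"| − 1 = 6 − 1 = 5.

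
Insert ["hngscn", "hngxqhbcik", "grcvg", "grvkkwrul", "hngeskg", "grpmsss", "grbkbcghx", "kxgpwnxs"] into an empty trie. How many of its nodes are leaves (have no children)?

8

Leaves are exactly the stored words that no other stored word extends.
Those words: "grbkbcghx", "grcvg", "grpmsss", "grvkkwrul", "hngeskg", "hngscn", "hngxqhbcik", "kxgpwnxs"
Leaf count: 8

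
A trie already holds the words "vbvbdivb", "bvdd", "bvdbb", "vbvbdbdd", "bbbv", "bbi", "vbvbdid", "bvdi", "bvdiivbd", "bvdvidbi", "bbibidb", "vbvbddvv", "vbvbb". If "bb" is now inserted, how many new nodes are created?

0

"bb" is already a full path in the trie; only an end-marker is added.
No new nodes are needed: 0.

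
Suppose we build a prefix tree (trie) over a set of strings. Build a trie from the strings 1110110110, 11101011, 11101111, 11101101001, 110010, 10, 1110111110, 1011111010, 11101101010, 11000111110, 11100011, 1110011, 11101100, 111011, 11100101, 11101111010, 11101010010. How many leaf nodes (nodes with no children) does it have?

A leaf is a node with no children — equivalently, the end of a word that is not a proper prefix of any other stored word.
Those words: "1011111010", "11000111110", "110010", "11100011", "11100101", "1110011", "11101010010", "11101011", "11101100", "11101101001", "11101101010", "1110110110", "11101111010", "1110111110"
Leaf count: 14

14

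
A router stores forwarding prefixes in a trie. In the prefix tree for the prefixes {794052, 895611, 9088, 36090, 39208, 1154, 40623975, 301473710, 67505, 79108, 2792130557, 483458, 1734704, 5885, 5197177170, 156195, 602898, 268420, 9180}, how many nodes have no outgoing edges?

Leaves are exactly the stored words that no other stored word extends.
Those words: "1154", "156195", "1734704", "268420", "2792130557", "301473710", "36090", "39208", "40623975", "483458", "5197177170", "5885", "602898", "67505", "79108", "794052", "895611", "9088", "9180"
Leaf count: 19

19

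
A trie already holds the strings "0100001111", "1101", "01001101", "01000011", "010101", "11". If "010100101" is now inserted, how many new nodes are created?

4

"01010" is already a path in the trie; the remaining "0101" must be added.
New nodes needed: |"010100101"| − 5 = 9 − 5 = 4.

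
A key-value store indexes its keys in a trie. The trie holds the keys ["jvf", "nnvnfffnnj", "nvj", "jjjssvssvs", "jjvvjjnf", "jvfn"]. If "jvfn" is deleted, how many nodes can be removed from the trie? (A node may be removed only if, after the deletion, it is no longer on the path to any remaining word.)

After clearing the end-marker at "jvfn", prune upward until reaching a node still needed by another word.
The suffix "n" (1 node) is used only by "jvfn"; "jvf" is itself a stored word, so pruning stops there.
Nodes removed: 1

1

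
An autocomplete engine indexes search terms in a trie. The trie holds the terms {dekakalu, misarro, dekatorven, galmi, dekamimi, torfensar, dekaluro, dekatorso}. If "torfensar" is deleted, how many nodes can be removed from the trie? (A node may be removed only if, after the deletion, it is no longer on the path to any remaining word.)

9

After clearing the end-marker at "torfensar", prune upward until reaching a node still needed by another word.
No other word shares any prefix with "torfensar", so all 9 of its nodes go.
Nodes removed: 9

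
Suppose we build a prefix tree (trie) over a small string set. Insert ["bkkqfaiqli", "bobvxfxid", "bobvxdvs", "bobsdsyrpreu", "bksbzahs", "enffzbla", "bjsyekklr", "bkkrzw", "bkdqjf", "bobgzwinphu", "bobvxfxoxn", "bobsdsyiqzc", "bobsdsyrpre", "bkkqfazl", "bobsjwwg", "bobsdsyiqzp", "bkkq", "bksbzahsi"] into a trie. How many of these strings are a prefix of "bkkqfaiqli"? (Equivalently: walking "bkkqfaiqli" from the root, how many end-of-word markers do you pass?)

Walk "bkkqfaiqli" from the root; an end-of-word marker is hit whenever a stored word is a prefix of "bkkqfaiqli".
Prefixes of the query that are stored words: "bkkq", "bkkqfaiqli"
Count: 2

2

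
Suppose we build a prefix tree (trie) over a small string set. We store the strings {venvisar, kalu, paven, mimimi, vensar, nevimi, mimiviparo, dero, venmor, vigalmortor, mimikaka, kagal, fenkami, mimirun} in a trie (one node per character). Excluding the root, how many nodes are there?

72

Trace insertions, counting only characters that open a new branch:
  "venvisar" → 8 new (v, e, n, v, i, s, a, r)
  "kalu" → 4 new (k, a, l, u)
  "paven" → 5 new (p, a, v, e, n)
  "mimimi" → 6 new (m, i, m, i, m, i)
  "vensar" → prefix "ven" already present; 3 new (s, a, r)
  "nevimi" → 6 new (n, e, v, i, m, i)
  "mimiviparo" → prefix "mimi" already present; 6 new (v, i, p, a, r, o)
  "dero" → 4 new (d, e, r, o)
  "venmor" → prefix "ven" already present; 3 new (m, o, r)
  "vigalmortor" → prefix "v" already present; 10 new (i, g, a, l, m, o, r, t, o, r)
  "mimikaka" → prefix "mimi" already present; 4 new (k, a, k, a)
  "kagal" → prefix "ka" already present; 3 new (g, a, l)
  "fenkami" → 7 new (f, e, n, k, a, m, i)
  "mimirun" → prefix "mimi" already present; 3 new (r, u, n)
Total nodes = 8 + 4 + 5 + 6 + 3 + 6 + 6 + 4 + 3 + 10 + 4 + 3 + 7 + 3 = 72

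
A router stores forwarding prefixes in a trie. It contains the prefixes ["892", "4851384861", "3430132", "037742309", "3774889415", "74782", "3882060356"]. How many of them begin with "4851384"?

Filter for entries beginning with "4851384":
Matches: "4851384861"
Count: 1

1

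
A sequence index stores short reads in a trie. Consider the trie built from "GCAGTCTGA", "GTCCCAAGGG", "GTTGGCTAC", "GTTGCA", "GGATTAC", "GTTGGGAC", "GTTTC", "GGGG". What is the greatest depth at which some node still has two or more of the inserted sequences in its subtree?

5

The deepest shared node is where two words last agree before diverging.
e.g. "GTTGGCTAC" and "GTTGGGAC" share the prefix "GTTGG" of length 5; no pair shares a longer one.
Longest shared-prefix length: 5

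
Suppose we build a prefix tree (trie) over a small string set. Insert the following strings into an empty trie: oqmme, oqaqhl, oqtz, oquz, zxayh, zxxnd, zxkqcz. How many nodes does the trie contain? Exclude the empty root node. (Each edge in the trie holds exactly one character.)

Trace insertions, counting only characters that open a new branch:
  "oqmme" → 5 new (o, q, m, m, e)
  "oqaqhl" → prefix "oq" already present; 4 new (a, q, h, l)
  "oqtz" → prefix "oq" already present; 2 new (t, z)
  "oquz" → prefix "oq" already present; 2 new (u, z)
  "zxayh" → 5 new (z, x, a, y, h)
  "zxxnd" → prefix "zx" already present; 3 new (x, n, d)
  "zxkqcz" → prefix "zx" already present; 4 new (k, q, c, z)
Total nodes = 5 + 4 + 2 + 2 + 5 + 3 + 4 = 25

25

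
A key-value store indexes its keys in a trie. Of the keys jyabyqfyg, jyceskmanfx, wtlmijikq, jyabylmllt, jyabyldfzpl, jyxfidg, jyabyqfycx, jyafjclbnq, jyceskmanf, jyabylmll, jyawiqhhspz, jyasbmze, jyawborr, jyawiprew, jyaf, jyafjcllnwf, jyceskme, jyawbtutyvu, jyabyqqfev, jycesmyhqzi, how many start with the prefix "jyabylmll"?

2

Traverse to the node for "jyabylmll", then collect every word in that subtree.
Words under "jyabylmll": jyabylmll, jyabylmllt
Count: 2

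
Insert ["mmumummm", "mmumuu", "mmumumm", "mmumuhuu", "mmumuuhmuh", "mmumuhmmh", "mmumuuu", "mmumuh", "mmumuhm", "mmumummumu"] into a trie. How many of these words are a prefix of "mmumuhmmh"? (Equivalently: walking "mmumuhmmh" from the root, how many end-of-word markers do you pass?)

Traverse "mmumuhmmh" character by character; count nodes along the way that are marked as word ends.
Prefixes of the query that are stored words: "mmumuh", "mmumuhm", "mmumuhmmh"
Count: 3

3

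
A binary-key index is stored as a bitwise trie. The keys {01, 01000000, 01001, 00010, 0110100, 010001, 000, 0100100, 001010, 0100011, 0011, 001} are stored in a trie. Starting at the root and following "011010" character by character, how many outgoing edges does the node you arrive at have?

1

The children of the "011010" node are the distinct next characters among strings starting with "011010".
Distinct next characters after "011010": 0.
That node has 1 child edge.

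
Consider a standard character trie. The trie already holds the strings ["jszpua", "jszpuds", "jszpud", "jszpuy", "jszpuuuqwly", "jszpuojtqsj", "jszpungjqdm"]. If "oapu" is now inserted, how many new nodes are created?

Nothing in the trie begins with "o"; the whole of "oapu" is new.
4 − 0 = 4 new nodes.

4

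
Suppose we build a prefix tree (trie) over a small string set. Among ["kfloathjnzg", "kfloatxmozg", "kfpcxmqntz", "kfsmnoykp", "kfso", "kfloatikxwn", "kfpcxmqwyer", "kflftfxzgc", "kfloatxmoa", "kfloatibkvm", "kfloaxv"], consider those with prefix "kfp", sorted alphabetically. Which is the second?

kfpcxmqwyer

DFS of the "kfp" subtree visits, in order: "kfpcxmqntz", "kfpcxmqwyer"
The 2nd is kfpcxmqwyer.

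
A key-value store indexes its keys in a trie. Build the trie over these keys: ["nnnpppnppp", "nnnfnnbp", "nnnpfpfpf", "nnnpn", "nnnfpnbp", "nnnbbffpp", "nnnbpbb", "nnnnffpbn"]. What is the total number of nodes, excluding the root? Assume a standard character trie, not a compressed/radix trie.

40

Trace insertions, counting only characters that open a new branch:
  "nnnpppnppp" → 10 new (n, n, n, p, p, p, n, p, p, p)
  "nnnfnnbp" → prefix "nnn" already present; 5 new (f, n, n, b, p)
  "nnnpfpfpf" → prefix "nnnp" already present; 5 new (f, p, f, p, f)
  "nnnpn" → prefix "nnnp" already present; 1 new (n)
  "nnnfpnbp" → prefix "nnnf" already present; 4 new (p, n, b, p)
  "nnnbbffpp" → prefix "nnn" already present; 6 new (b, b, f, f, p, p)
  "nnnbpbb" → prefix "nnnb" already present; 3 new (p, b, b)
  "nnnnffpbn" → prefix "nnn" already present; 6 new (n, f, f, p, b, n)
Total nodes = 10 + 5 + 5 + 1 + 4 + 6 + 3 + 6 = 40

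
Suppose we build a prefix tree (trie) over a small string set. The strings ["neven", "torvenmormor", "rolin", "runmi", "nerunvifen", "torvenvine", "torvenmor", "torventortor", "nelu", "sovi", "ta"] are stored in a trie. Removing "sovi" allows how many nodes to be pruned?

4

Walk "sovi" from the leaf back toward the root, removing each node that no remaining word uses.
No other word shares any prefix with "sovi", so all 4 of its nodes go.
Nodes removed: 4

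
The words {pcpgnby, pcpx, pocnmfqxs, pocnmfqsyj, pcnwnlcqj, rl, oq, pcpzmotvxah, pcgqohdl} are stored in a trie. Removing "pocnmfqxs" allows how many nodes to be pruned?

A node on "pocnmfqxs"'s path can go only if nothing else ends at it or branches off below it.
The suffix "xs" (2 nodes) is used only by "pocnmfqxs"; the node for "pocnmfq" still has the child "s", so pruning stops there.
Nodes removed: 2

2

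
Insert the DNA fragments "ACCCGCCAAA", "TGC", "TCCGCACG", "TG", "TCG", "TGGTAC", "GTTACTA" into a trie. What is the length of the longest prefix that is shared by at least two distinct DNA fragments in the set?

2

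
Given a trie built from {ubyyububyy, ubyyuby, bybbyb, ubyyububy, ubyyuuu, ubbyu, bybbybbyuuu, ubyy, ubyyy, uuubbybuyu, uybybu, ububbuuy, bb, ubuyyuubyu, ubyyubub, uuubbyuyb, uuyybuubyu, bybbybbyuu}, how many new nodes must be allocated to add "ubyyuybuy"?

4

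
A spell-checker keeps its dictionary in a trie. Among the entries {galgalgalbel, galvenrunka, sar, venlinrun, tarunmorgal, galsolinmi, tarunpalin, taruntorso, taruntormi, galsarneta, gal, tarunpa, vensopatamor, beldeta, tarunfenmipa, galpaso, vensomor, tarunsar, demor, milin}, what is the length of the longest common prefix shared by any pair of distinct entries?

Equivalently: take the maximum, over all pairs, of their longest common prefix length.
e.g. "taruntormi" and "taruntorso" share the prefix "taruntor" of length 8; no pair shares a longer one.
Longest shared-prefix length: 8

8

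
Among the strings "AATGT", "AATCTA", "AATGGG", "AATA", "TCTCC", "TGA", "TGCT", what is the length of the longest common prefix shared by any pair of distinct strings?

The deepest shared node is where two words last agree before diverging.
"AATGGG" and "AATGT" agree on "AATG" (4 characters) before diverging; nothing deeper is shared.
Longest shared-prefix length: 4

4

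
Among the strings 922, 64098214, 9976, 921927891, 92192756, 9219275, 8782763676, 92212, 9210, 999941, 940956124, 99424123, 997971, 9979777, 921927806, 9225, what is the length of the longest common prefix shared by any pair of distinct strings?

Equivalently: take the maximum, over all pairs, of their longest common prefix length.
e.g. "9219275" and "92192756" share the prefix "9219275" of length 7; no pair shares a longer one.
Longest shared-prefix length: 7

7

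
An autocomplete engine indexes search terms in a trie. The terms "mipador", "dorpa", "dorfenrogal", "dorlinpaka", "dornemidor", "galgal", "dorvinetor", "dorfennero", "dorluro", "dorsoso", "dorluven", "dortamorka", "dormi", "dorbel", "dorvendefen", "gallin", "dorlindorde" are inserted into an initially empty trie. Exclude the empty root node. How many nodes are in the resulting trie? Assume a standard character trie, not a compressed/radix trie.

88

Count nodes per top-level branch (shared prefixes stored once):
  'd'-branch (dorbel, dorfennero, dorfenrogal, dorlindorde, dorlinpaka, dorluro, dorluven, dormi, dornemidor, dorpa, dorsoso, dortamorka, dorvendefen, dorvinetor): 72 nodes
  'g'-branch (galgal, gallin): 9 nodes
  'm'-branch (mipador): 7 nodes
Sum: 88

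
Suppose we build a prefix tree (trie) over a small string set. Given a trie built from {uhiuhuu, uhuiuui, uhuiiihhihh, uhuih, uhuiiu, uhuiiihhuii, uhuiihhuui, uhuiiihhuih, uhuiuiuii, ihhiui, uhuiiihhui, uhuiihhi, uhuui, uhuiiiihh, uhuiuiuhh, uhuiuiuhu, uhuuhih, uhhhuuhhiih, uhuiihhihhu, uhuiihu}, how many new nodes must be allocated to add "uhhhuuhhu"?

The longest prefix of "uhhhuuhhu" already in the trie is "uhhhuuhh" (length 8).
Each of the 1 remaining characters creates one node.

1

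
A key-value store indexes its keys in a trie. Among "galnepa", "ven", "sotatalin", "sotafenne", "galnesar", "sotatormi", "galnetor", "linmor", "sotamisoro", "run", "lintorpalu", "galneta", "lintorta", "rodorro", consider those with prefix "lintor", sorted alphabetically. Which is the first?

lintorpalu

Words with prefix "lintor", in lexicographic order: "lintorpalu", "lintorta"
The 1st is lintorpalu.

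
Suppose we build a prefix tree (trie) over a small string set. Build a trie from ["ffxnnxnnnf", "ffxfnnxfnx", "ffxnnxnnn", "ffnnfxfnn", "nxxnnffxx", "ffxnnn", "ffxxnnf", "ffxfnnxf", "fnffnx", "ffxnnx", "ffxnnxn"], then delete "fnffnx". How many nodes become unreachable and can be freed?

A node on "fnffnx"'s path can go only if nothing else ends at it or branches off below it.
The suffix "nffnx" (5 nodes) is used only by "fnffnx"; the node for "f" still has the child "f", so pruning stops there.
Nodes removed: 5

5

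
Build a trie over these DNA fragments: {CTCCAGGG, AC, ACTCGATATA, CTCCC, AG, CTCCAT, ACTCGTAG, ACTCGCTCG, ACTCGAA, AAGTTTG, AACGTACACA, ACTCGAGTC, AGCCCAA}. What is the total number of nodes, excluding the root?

Trace insertions, counting only characters that open a new branch:
  "CTCCAGGG" → 8 new (C, T, C, C, A, G, G, G)
  "AC" → 2 new (A, C)
  "ACTCGATATA" → prefix "AC" already present; 8 new (T, C, G, A, T, A, T, A)
  "CTCCC" → prefix "CTCC" already present; 1 new (C)
  "AG" → prefix "A" already present; 1 new (G)
  "CTCCAT" → prefix "CTCCA" already present; 1 new (T)
  "ACTCGTAG" → prefix "ACTCG" already present; 3 new (T, A, G)
  "ACTCGCTCG" → prefix "ACTCG" already present; 4 new (C, T, C, G)
  "ACTCGAA" → prefix "ACTCGA" already present; 1 new (A)
  "AAGTTTG" → prefix "A" already present; 6 new (A, G, T, T, T, G)
  "AACGTACACA" → prefix "AA" already present; 8 new (C, G, T, A, C, A, C, A)
  "ACTCGAGTC" → prefix "ACTCGA" already present; 3 new (G, T, C)
  "AGCCCAA" → prefix "AG" already present; 5 new (C, C, C, A, A)
Total nodes = 8 + 2 + 8 + 1 + 1 + 1 + 3 + 4 + 1 + 6 + 8 + 3 + 5 = 51

51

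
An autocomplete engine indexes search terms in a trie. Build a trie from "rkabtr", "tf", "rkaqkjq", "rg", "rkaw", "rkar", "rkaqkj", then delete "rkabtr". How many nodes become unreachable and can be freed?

Walk "rkabtr" from the leaf back toward the root, removing each node that no remaining word uses.
The suffix "btr" (3 nodes) is used only by "rkabtr"; the node for "rka" still has the child "q", so pruning stops there.
Nodes removed: 3

3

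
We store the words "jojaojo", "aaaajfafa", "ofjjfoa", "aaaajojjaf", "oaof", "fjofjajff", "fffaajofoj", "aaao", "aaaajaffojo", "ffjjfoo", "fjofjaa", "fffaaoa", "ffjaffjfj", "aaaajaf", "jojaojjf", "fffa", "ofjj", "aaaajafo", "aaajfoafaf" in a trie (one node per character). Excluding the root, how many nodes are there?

80

Count nodes per top-level branch (shared prefixes stored once):
  'a'-branch (aaaajaf, aaaajaffojo, aaaajafo, aaaajfafa, aaaajojjaf, aaajfoafaf, aaao): 29 nodes
  'f'-branch (fffa, fffaajofoj, fffaaoa, ffjaffjfj, ffjjfoo, fjofjaa, fjofjajff): 32 nodes
  'j'-branch (jojaojjf, jojaojo): 9 nodes
  'o'-branch (oaof, ofjj, ofjjfoa): 10 nodes
Sum: 80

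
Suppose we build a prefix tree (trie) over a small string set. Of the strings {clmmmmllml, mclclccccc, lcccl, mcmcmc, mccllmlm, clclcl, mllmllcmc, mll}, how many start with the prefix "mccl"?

Filter for entries beginning with "mccl":
Words under "mccl": mccllmlm
Count: 1

1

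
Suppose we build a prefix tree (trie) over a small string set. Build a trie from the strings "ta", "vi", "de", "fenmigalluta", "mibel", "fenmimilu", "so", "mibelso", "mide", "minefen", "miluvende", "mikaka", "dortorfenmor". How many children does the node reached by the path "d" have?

2

Walk "d" from the root, arriving at one node.
Characters that immediately follow "d" among the stored strings: {e, o}.
That node has 2 child edges.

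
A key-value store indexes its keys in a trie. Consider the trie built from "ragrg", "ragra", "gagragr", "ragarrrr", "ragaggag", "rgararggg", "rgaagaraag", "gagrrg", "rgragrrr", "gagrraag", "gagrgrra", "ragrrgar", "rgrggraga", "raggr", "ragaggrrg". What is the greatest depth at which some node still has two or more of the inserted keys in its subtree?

6

The deepest shared node is where two words last agree before diverging.
"ragaggag" and "ragaggrrg" agree on "ragagg" (6 characters) before diverging; nothing deeper is shared.
Longest shared-prefix length: 6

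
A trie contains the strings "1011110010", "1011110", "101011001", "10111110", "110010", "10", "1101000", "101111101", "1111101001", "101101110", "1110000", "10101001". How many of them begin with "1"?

Walk to "1"; the words in its subtree are exactly those with that prefix.
Words under "1": 10, 10101001, 101011001, 101101110, 1011110, 1011110010, 10111110, 101111101, 110010, 1101000, 1110000, 1111101001
Count: 12

12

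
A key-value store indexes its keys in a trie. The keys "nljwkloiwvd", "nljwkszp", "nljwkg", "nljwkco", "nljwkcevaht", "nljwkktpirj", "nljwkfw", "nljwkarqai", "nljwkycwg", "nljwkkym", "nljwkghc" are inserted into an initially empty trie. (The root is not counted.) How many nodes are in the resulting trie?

Insert word by word; a character creates a node only if that edge doesn't already exist:
  "nljwkloiwvd" → 11 new (n, l, j, w, k, l, o, i, w, v, d)
  "nljwkszp" → prefix "nljwk" already present; 3 new (s, z, p)
  "nljwkg" → prefix "nljwk" already present; 1 new (g)
  "nljwkco" → prefix "nljwk" already present; 2 new (c, o)
  "nljwkcevaht" → prefix "nljwkc" already present; 5 new (e, v, a, h, t)
  "nljwkktpirj" → prefix "nljwk" already present; 6 new (k, t, p, i, r, j)
  "nljwkfw" → prefix "nljwk" already present; 2 new (f, w)
  "nljwkarqai" → prefix "nljwk" already present; 5 new (a, r, q, a, i)
  "nljwkycwg" → prefix "nljwk" already present; 4 new (y, c, w, g)
  "nljwkkym" → prefix "nljwkk" already present; 2 new (y, m)
  "nljwkghc" → prefix "nljwkg" already present; 2 new (h, c)
Total nodes = 11 + 3 + 1 + 2 + 5 + 6 + 2 + 5 + 4 + 2 + 2 = 43

43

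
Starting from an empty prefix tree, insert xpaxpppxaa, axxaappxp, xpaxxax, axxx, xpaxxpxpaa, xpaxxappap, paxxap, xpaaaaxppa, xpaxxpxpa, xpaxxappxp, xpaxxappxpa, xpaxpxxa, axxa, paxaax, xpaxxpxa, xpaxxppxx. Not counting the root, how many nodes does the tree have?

58

Insert word by word; a character creates a node only if that edge doesn't already exist:
  "xpaxpppxaa" → 10 new (x, p, a, x, p, p, p, x, a, a)
  "axxaappxp" → 9 new (a, x, x, a, a, p, p, x, p)
  "xpaxxax" → prefix "xpax" already present; 3 new (x, a, x)
  "axxx" → prefix "axx" already present; 1 new (x)
  "xpaxxpxpaa" → prefix "xpaxx" already present; 5 new (p, x, p, a, a)
  "xpaxxappap" → prefix "xpaxxa" already present; 4 new (p, p, a, p)
  "paxxap" → 6 new (p, a, x, x, a, p)
  "xpaaaaxppa" → prefix "xpa" already present; 7 new (a, a, a, x, p, p, a)
  "xpaxxpxpa" → prefix "xpaxxpxpa" already present; 0 new (none)
  "xpaxxappxp" → prefix "xpaxxapp" already present; 2 new (x, p)
  "xpaxxappxpa" → prefix "xpaxxappxp" already present; 1 new (a)
  "xpaxpxxa" → prefix "xpaxp" already present; 3 new (x, x, a)
  "axxa" → prefix "axxa" already present; 0 new (none)
  "paxaax" → prefix "pax" already present; 3 new (a, a, x)
  "xpaxxpxa" → prefix "xpaxxpx" already present; 1 new (a)
  "xpaxxppxx" → prefix "xpaxxp" already present; 3 new (p, x, x)
Total nodes = 10 + 9 + 3 + 1 + 5 + 4 + 6 + 7 + 0 + 2 + 1 + 3 + 0 + 3 + 1 + 3 = 58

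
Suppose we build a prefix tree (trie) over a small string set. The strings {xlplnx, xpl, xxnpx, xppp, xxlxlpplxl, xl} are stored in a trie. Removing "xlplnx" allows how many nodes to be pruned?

4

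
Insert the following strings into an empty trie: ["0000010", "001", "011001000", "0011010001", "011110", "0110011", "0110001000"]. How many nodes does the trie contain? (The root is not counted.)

32

Trace insertions, counting only characters that open a new branch:
  "0000010" → 7 new (0, 0, 0, 0, 0, 1, 0)
  "001" → prefix "00" already present; 1 new (1)
  "011001000" → prefix "0" already present; 8 new (1, 1, 0, 0, 1, 0, 0, 0)
  "0011010001" → prefix "001" already present; 7 new (1, 0, 1, 0, 0, 0, 1)
  "011110" → prefix "011" already present; 3 new (1, 1, 0)
  "0110011" → prefix "011001" already present; 1 new (1)
  "0110001000" → prefix "01100" already present; 5 new (0, 1, 0, 0, 0)
Total nodes = 7 + 1 + 8 + 7 + 3 + 1 + 5 = 32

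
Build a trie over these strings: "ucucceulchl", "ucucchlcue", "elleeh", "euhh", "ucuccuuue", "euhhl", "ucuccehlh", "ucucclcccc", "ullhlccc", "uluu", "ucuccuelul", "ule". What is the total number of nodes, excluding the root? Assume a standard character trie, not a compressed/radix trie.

52

Trace insertions, counting only characters that open a new branch:
  "ucucceulchl" → 11 new (u, c, u, c, c, e, u, l, c, h, l)
  "ucucchlcue" → prefix "ucucc" already present; 5 new (h, l, c, u, e)
  "elleeh" → 6 new (e, l, l, e, e, h)
  "euhh" → prefix "e" already present; 3 new (u, h, h)
  "ucuccuuue" → prefix "ucucc" already present; 4 new (u, u, u, e)
  "euhhl" → prefix "euhh" already present; 1 new (l)
  "ucuccehlh" → prefix "ucucce" already present; 3 new (h, l, h)
  "ucucclcccc" → prefix "ucucc" already present; 5 new (l, c, c, c, c)
  "ullhlccc" → prefix "u" already present; 7 new (l, l, h, l, c, c, c)
  "uluu" → prefix "ul" already present; 2 new (u, u)
  "ucuccuelul" → prefix "ucuccu" already present; 4 new (e, l, u, l)
  "ule" → prefix "ul" already present; 1 new (e)
Total nodes = 11 + 5 + 6 + 3 + 4 + 1 + 3 + 5 + 7 + 2 + 4 + 1 = 52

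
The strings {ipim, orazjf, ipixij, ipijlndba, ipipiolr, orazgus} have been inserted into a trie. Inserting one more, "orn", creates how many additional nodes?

1

The longest prefix of "orn" already in the trie is "or" (length 2).
New nodes needed: |"orn"| − 2 = 3 − 2 = 1.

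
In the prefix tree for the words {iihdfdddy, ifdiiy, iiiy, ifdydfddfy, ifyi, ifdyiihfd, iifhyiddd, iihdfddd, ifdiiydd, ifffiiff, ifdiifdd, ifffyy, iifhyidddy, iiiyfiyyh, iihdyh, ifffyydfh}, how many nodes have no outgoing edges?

A leaf is a node with no children — equivalently, the end of a word that is not a proper prefix of any other stored word.
Those words: "ifdiifdd", "ifdiiydd", "ifdydfddfy", "ifdyiihfd", "ifffiiff", "ifffyydfh", "ifyi", "iifhyidddy", "iihdfdddy", "iihdyh", "iiiyfiyyh"
Leaf count: 11

11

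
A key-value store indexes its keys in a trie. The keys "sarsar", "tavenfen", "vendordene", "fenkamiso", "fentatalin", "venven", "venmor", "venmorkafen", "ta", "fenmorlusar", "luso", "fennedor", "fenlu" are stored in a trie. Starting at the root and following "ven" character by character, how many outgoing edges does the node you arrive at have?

3

Walk "ven" from the root, arriving at one node.
Characters that immediately follow "ven" among the stored strings: {d, m, v}.
That node has 3 child edges.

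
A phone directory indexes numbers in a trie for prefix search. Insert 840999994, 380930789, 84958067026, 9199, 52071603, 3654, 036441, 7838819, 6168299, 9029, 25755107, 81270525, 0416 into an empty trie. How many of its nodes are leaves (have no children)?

A leaf is a node with no children — equivalently, the end of a word that is not a proper prefix of any other stored word.
Those words: "036441", "0416", "25755107", "3654", "380930789", "52071603", "6168299", "7838819", "81270525", "840999994", "84958067026", "9029", "9199"
Leaf count: 13

13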